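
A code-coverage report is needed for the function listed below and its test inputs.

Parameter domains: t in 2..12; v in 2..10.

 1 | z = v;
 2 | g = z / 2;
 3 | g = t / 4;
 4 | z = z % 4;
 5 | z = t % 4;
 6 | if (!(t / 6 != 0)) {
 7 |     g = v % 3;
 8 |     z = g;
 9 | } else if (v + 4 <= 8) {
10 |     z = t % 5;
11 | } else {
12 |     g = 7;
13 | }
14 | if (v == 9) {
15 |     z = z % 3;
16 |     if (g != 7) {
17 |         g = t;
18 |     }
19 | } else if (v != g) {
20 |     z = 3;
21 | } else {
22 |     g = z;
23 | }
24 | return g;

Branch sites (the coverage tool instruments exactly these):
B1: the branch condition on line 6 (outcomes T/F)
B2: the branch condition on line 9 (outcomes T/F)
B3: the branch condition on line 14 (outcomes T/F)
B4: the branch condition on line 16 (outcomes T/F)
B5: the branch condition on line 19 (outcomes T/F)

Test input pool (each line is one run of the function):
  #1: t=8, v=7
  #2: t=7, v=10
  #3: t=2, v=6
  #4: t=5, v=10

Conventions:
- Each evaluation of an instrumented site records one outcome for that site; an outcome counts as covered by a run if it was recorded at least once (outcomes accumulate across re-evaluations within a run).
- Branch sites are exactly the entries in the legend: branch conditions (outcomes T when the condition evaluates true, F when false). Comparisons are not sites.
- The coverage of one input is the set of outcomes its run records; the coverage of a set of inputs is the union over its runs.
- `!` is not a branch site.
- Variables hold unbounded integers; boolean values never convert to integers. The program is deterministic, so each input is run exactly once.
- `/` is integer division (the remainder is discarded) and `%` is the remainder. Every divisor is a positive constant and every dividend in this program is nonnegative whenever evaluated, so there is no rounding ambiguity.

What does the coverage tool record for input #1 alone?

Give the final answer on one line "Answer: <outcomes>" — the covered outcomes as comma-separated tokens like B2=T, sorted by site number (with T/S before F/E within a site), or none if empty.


Tracing the run of input #1 (t=8, v=7):
  B1->F, B2->F, B3->F, B5->F
deduplicating events, the covered set is: B1=F, B2=F, B3=F, B5=F
Answer: B1=F, B2=F, B3=F, B5=F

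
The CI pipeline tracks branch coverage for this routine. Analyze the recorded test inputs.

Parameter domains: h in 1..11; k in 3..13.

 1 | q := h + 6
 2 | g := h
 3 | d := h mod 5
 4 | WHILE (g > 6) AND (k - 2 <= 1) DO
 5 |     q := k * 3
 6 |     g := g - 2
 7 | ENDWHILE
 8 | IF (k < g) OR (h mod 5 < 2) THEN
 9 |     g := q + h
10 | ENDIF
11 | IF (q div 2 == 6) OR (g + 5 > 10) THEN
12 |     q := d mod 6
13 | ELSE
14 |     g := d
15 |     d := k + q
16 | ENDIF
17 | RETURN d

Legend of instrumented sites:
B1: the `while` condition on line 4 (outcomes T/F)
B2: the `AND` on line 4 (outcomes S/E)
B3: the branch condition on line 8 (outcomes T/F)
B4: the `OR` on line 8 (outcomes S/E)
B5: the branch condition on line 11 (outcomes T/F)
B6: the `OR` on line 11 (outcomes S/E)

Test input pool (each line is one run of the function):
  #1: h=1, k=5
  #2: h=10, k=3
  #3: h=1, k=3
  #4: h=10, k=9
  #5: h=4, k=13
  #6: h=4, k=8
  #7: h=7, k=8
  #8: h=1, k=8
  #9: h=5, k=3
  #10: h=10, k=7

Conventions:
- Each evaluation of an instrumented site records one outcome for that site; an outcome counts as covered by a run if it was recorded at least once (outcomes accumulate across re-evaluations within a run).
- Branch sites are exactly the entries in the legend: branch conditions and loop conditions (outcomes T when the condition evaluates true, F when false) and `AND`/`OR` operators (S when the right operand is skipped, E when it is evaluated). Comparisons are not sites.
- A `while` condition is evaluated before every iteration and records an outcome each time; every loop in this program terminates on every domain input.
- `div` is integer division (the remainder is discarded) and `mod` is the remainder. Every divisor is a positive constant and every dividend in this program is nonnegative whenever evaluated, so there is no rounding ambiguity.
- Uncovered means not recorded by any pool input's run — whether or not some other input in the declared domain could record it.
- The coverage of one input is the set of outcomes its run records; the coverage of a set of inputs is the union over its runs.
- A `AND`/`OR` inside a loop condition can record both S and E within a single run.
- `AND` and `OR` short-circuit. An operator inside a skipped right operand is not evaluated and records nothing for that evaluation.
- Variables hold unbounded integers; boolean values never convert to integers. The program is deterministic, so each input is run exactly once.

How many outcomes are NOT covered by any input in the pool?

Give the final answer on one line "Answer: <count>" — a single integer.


run #1 (h=1, k=5) runs B2->S, B1->F, B4->E, B3->T, B6->E, B5->T; records B1=F, B2=S, B3=T, B4=E, B5=T, B6=E
run #2 (h=10, k=3) runs B2->E, B1->T, B2->E, B1->T, B2->S, B1->F, B4->S, B3->T, B6->E, B5->T; records B1=T, B1=F, B2=S, B2=E, B3=T, B4=S, B5=T, B6=E
run #3 (h=1, k=3) runs B2->S, B1->F, B4->E, B3->T, B6->E, B5->T; records B1=F, B2=S, B3=T, B4=E, B5=T, B6=E
run #4 (h=10, k=9) runs B2->E, B1->F, B4->S, B3->T, B6->E, B5->T; records B1=F, B2=E, B3=T, B4=S, B5=T, B6=E
run #5 (h=4, k=13) runs B2->S, B1->F, B4->E, B3->F, B6->E, B5->F; records B1=F, B2=S, B3=F, B4=E, B5=F, B6=E
run #6 (h=4, k=8) runs B2->S, B1->F, B4->E, B3->F, B6->E, B5->F; records B1=F, B2=S, B3=F, B4=E, B5=F, B6=E
run #7 (h=7, k=8) runs B2->E, B1->F, B4->E, B3->F, B6->S, B5->T; records B1=F, B2=E, B3=F, B4=E, B5=T, B6=S
run #8 (h=1, k=8) runs B2->S, B1->F, B4->E, B3->T, B6->E, B5->T; records B1=F, B2=S, B3=T, B4=E, B5=T, B6=E
run #9 (h=5, k=3) runs B2->S, B1->F, B4->S, B3->T, B6->E, B5->T; records B1=F, B2=S, B3=T, B4=S, B5=T, B6=E
run #10 (h=10, k=7) runs B2->E, B1->F, B4->S, B3->T, B6->E, B5->T; records B1=F, B2=E, B3=T, B4=S, B5=T, B6=E
union over the pool: B1=T, B1=F, B2=S, B2=E, B3=T, B3=F, B4=S, B4=E, B5=T, B5=F, B6=S, B6=E
uncovered (0 of 12): none
Answer: 0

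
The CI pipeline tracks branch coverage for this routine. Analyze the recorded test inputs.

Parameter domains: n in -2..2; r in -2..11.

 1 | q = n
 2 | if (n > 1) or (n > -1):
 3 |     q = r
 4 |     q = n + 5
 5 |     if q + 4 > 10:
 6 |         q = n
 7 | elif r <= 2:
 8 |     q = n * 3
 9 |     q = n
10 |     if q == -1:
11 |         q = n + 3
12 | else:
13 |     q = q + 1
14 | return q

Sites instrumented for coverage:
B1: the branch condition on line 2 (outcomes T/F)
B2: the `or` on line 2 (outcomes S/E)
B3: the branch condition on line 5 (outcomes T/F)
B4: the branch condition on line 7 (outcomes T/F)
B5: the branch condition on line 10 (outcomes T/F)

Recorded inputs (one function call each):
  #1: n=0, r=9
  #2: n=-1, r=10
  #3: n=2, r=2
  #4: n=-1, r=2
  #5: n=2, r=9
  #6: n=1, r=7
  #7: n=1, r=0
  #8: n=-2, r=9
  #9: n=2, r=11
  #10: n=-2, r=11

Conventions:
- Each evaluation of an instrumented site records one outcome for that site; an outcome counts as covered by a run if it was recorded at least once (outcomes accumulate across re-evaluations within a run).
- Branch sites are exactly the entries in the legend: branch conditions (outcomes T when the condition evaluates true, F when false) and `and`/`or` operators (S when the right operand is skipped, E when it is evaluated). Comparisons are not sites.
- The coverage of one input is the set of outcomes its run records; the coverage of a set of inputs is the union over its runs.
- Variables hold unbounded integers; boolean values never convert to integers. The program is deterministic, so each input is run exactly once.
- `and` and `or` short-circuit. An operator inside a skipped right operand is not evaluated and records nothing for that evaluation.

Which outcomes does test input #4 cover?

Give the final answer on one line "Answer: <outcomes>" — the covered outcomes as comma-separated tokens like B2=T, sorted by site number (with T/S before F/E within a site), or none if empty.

Tracing the run of input #4 (n=-1, r=2):
  B2->E, B1->F, B4->T, B5->T
collecting distinct outcomes: B1=F, B2=E, B4=T, B5=T

Answer: B1=F, B2=E, B4=T, B5=T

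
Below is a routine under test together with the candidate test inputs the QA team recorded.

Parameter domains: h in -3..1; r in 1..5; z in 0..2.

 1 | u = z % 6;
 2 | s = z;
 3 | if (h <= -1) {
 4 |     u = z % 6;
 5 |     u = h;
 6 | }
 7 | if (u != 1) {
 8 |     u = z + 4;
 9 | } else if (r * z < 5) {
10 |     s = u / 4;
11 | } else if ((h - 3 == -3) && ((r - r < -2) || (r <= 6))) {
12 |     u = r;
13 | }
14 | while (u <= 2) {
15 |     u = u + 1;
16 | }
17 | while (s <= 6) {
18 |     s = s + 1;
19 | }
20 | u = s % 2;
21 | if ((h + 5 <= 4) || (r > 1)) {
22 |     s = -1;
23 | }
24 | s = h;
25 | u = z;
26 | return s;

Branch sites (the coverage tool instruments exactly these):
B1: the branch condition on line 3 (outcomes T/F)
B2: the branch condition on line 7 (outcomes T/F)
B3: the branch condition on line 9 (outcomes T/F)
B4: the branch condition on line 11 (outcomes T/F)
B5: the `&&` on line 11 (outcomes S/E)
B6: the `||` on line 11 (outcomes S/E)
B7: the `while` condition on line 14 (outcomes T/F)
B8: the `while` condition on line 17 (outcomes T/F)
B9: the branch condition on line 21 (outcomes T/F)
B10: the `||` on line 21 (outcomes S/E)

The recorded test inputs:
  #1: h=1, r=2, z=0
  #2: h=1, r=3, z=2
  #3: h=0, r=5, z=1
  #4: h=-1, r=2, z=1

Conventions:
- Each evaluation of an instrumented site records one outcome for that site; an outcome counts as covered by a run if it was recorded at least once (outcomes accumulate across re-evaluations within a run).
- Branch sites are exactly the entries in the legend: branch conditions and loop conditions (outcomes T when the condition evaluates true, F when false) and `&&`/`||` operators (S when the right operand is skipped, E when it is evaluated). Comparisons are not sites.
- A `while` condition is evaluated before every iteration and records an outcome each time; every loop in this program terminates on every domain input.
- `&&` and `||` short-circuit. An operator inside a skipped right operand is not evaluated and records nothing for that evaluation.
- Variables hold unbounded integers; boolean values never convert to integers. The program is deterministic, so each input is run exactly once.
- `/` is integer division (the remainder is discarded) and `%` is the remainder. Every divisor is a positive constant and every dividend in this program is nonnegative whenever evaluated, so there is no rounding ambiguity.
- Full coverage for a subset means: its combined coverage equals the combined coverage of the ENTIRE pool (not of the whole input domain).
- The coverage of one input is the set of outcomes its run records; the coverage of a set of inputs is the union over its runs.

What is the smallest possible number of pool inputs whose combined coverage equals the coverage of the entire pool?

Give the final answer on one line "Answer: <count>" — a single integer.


input #1 (h=1, r=2, z=0): events B1->F, B2->T, B7->F, B8->T, B8->T, B8->T, B8->T, B8->T, B8->T, B8->T, B8->F, B10->E, B9->T; covers B1=F, B2=T, B7=F, B8=T, B8=F, B9=T, B10=E
input #2 (h=1, r=3, z=2): events B1->F, B2->T, B7->F, B8->T, B8->T, B8->T, B8->T, B8->T, B8->F, B10->E, B9->T; covers B1=F, B2=T, B7=F, B8=T, B8=F, B9=T, B10=E
input #3 (h=0, r=5, z=1): events B1->F, B2->F, B3->F, B5->E, B6->E, B4->T, B7->F, B8->T, B8->T, B8->T, B8->T, B8->T, B8->T, B8->F, ...; covers B1=F, B2=F, B3=F, B4=T, B5=E, B6=E, B7=F, B8=T, B8=F, B9=T, B10=E
input #4 (h=-1, r=2, z=1): events B1->T, B2->T, B7->F, B8->T, B8->T, B8->T, B8->T, B8->T, B8->T, B8->F, B10->S, B9->T; covers B1=T, B2=T, B7=F, B8=T, B8=F, B9=T, B10=S
the full pool covers 14 outcomes: B1=T, B1=F, B2=T, B2=F, B3=F, B4=T, B5=E, B6=E, B7=F, B8=T, B8=F, B9=T, B10=S, B10=E
checked all size-1 subsets: none covers 14 outcomes (max 11/14)
the canonical winner is {3, 4}: size 2, full 14-outcome coverage, earliest index list among size-2 covers
Answer: 2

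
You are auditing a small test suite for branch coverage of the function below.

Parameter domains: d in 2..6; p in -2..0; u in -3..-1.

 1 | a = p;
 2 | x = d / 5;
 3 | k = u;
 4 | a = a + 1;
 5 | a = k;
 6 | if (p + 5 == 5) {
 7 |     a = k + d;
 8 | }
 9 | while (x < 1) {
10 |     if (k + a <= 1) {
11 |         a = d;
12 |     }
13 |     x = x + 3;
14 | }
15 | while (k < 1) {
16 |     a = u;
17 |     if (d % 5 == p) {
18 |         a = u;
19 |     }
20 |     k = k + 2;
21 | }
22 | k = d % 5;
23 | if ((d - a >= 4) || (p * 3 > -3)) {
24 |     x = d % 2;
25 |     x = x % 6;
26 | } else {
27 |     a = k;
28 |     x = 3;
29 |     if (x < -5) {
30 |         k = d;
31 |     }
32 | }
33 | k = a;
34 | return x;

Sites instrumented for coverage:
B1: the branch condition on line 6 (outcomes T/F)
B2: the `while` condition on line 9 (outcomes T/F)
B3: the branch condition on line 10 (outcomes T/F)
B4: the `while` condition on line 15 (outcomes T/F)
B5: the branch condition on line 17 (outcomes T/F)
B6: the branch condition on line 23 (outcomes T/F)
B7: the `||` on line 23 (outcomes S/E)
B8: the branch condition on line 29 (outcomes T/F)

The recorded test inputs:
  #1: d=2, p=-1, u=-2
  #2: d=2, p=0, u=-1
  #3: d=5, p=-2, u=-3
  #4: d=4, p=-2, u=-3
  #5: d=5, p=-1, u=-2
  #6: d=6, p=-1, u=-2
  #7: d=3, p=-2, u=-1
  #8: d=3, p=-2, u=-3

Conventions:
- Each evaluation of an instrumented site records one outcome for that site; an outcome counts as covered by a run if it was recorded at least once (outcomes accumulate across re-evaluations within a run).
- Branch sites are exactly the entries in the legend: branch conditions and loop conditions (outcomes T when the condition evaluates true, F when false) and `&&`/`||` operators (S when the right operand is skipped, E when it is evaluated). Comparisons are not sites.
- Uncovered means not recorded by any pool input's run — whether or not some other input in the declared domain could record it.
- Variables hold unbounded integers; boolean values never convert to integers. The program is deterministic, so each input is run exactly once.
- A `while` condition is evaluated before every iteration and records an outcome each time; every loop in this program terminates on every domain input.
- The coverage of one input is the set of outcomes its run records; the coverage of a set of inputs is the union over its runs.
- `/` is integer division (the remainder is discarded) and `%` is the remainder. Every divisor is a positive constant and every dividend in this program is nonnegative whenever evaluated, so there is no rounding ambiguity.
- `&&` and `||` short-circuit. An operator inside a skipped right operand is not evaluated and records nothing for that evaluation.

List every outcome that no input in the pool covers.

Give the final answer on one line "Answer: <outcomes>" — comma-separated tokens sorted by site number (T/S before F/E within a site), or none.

input #1 (d=2, p=-1, u=-2): events B1->F, B2->T, B3->T, B2->F, B4->T, B5->F, B4->T, B5->F, B4->F, B7->S, B6->T; covers B1=F, B2=T, B2=F, B3=T, B4=T, B4=F, B5=F, B6=T, B7=S
input #2 (d=2, p=0, u=-1): events B1->T, B2->T, B3->T, B2->F, B4->T, B5->F, B4->F, B7->E, B6->T; covers B1=T, B2=T, B2=F, B3=T, B4=T, B4=F, B5=F, B6=T, B7=E
input #3 (d=5, p=-2, u=-3): events B1->F, B2->F, B4->T, B5->F, B4->T, B5->F, B4->F, B7->S, B6->T; covers B1=F, B2=F, B4=T, B4=F, B5=F, B6=T, B7=S
input #4 (d=4, p=-2, u=-3): events B1->F, B2->T, B3->T, B2->F, B4->T, B5->F, B4->T, B5->F, B4->F, B7->S, B6->T; covers B1=F, B2=T, B2=F, B3=T, B4=T, B4=F, B5=F, B6=T, B7=S
input #5 (d=5, p=-1, u=-2): events B1->F, B2->F, B4->T, B5->F, B4->T, B5->F, B4->F, B7->S, B6->T; covers B1=F, B2=F, B4=T, B4=F, B5=F, B6=T, B7=S
input #6 (d=6, p=-1, u=-2): events B1->F, B2->F, B4->T, B5->F, B4->T, B5->F, B4->F, B7->S, B6->T; covers B1=F, B2=F, B4=T, B4=F, B5=F, B6=T, B7=S
input #7 (d=3, p=-2, u=-1): events B1->F, B2->T, B3->T, B2->F, B4->T, B5->F, B4->F, B7->S, B6->T; covers B1=F, B2=T, B2=F, B3=T, B4=T, B4=F, B5=F, B6=T, B7=S
input #8 (d=3, p=-2, u=-3): events B1->F, B2->T, B3->T, B2->F, B4->T, B5->F, B4->T, B5->F, B4->F, B7->S, B6->T; covers B1=F, B2=T, B2=F, B3=T, B4=T, B4=F, B5=F, B6=T, B7=S
union over the pool: B1=T, B1=F, B2=T, B2=F, B3=T, B4=T, B4=F, B5=F, B6=T, B7=S, B7=E
uncovered (5 of 16): B3=F, B5=T, B6=F, B8=T, B8=F

Answer: B3=F, B5=T, B6=F, B8=T, B8=F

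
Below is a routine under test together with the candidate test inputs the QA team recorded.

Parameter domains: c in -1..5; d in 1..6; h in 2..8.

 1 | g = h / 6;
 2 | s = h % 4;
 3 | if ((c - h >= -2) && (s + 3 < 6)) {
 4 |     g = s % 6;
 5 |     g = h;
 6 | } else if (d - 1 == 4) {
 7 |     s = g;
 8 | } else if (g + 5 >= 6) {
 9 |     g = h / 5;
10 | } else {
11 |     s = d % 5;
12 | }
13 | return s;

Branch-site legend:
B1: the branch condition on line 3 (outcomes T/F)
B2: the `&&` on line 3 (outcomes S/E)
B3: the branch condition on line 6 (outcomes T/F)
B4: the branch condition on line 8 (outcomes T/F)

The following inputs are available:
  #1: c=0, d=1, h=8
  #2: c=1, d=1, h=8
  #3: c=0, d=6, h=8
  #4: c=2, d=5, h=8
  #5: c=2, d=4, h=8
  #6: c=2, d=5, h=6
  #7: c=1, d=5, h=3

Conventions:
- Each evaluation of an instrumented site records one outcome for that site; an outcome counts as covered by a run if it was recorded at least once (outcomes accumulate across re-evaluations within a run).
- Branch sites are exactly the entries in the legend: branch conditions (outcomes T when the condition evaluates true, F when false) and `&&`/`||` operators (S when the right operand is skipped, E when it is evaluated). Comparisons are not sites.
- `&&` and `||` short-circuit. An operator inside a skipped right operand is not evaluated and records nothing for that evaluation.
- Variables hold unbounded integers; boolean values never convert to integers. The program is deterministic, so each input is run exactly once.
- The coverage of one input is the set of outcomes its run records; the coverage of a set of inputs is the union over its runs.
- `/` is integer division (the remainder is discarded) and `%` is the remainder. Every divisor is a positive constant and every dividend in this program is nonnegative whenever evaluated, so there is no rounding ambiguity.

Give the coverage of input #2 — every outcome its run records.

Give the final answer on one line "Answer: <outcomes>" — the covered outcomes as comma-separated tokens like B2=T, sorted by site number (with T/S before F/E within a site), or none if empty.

Running input #2 (c=1, d=1, h=8), event by event:
  B2->S, B1->F, B3->F, B4->T
as a set, this run covers: B1=F, B2=S, B3=F, B4=T

Answer: B1=F, B2=S, B3=F, B4=T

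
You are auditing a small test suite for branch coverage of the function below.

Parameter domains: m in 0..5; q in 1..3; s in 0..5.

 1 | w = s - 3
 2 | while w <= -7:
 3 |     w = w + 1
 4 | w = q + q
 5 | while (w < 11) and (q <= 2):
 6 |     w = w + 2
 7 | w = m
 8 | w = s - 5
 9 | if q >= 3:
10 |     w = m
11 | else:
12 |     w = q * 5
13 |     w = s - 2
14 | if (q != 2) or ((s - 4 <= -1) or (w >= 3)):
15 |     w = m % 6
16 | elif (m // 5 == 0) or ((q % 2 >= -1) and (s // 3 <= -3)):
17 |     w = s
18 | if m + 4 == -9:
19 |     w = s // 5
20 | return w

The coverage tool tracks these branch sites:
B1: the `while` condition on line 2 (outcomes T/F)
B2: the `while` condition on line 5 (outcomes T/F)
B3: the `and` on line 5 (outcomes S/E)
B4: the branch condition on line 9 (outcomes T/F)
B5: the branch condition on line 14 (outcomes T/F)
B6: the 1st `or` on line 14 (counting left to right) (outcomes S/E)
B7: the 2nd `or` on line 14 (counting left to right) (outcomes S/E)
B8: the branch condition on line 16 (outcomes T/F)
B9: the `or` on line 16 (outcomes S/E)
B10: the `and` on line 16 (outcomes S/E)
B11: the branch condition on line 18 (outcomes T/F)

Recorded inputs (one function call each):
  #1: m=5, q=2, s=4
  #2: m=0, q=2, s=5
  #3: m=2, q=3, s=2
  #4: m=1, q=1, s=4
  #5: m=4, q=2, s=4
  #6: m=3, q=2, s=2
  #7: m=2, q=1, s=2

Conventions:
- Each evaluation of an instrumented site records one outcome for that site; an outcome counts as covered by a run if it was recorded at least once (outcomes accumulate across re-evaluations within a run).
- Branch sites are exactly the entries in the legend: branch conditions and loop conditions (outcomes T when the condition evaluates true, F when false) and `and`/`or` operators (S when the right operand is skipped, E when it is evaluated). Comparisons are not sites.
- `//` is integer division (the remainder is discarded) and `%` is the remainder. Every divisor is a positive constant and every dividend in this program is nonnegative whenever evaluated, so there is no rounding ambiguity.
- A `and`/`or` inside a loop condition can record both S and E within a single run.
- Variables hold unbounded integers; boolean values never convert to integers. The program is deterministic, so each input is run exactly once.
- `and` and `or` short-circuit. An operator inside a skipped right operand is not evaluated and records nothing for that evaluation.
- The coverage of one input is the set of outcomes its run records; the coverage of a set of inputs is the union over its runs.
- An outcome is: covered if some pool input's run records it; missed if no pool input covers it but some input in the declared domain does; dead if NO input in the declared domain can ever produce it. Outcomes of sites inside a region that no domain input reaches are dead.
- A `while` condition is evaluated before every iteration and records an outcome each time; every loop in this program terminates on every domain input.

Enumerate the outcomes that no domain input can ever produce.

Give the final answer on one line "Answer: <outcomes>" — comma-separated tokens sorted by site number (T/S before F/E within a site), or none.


checking every outcome against all 108 domain inputs:
  B1=T: no domain input ever produces it -> dead
  B10=S: no domain input ever produces it -> dead
  B11=T: no domain input ever produces it -> dead
  reachable outcomes have witnesses, e.g. B1=F (e.g. m=0, q=1, s=0), B2=T (e.g. m=0, q=1, s=0), B2=F (e.g. m=0, q=1, s=0), B3=S (e.g. m=0, q=1, s=0)
Answer: B1=T, B10=S, B11=T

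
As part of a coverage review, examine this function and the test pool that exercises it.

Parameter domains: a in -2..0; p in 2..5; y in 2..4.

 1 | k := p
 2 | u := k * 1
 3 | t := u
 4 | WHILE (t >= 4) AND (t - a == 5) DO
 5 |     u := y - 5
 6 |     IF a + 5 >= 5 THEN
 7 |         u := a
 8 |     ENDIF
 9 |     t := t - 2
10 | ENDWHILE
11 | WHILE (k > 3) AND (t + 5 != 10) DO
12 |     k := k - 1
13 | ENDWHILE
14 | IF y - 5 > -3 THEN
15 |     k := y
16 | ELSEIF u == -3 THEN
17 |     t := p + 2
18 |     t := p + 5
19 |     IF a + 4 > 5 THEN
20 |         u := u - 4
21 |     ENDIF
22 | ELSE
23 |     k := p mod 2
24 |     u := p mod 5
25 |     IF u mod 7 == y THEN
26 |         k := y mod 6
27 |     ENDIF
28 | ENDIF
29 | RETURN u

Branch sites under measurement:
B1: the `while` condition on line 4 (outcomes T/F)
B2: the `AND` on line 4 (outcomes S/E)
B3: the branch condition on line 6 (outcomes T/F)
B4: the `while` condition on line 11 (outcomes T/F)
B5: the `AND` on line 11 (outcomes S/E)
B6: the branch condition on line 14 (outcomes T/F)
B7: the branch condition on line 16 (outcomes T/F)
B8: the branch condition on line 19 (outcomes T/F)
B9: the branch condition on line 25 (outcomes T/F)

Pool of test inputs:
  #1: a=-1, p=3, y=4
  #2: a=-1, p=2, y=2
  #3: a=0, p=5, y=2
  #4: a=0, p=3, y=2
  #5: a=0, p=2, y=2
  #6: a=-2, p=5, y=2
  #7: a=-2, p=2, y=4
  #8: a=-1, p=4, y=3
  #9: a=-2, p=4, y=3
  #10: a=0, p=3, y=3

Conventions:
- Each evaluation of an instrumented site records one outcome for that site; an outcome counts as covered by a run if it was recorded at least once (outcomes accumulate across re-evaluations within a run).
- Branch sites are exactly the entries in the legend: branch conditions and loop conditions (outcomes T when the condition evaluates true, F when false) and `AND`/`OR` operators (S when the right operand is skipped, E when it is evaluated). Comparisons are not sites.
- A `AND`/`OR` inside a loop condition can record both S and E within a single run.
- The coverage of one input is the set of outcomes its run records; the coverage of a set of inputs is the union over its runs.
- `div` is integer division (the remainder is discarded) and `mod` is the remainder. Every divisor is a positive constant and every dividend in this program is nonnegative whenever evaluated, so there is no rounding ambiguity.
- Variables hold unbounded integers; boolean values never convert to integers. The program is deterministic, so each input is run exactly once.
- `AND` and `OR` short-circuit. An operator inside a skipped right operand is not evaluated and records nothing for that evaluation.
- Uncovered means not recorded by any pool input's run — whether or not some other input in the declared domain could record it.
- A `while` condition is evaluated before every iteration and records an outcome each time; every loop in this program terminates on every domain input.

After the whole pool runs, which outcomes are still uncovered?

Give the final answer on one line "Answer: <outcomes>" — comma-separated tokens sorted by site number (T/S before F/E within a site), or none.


input #1 (a=-1, p=3, y=4): events B2->S, B1->F, B5->S, B4->F, B6->T; covers B1=F, B2=S, B4=F, B5=S, B6=T
input #2 (a=-1, p=2, y=2): events B2->S, B1->F, B5->S, B4->F, B6->F, B7->F, B9->T; covers B1=F, B2=S, B4=F, B5=S, B6=F, B7=F, B9=T
input #3 (a=0, p=5, y=2): events B2->E, B1->T, B3->T, B2->S, B1->F, B5->E, B4->T, B5->E, B4->T, B5->S, B4->F, B6->F, B7->F, B9->F; covers B1=T, B1=F, B2=S, B2=E, B3=T, B4=T, B4=F, B5=S, B5=E, B6=F, B7=F, B9=F
input #4 (a=0, p=3, y=2): events B2->S, B1->F, B5->S, B4->F, B6->F, B7->F, B9->F; covers B1=F, B2=S, B4=F, B5=S, B6=F, B7=F, B9=F
input #5 (a=0, p=2, y=2): events B2->S, B1->F, B5->S, B4->F, B6->F, B7->F, B9->T; covers B1=F, B2=S, B4=F, B5=S, B6=F, B7=F, B9=T
input #6 (a=-2, p=5, y=2): events B2->E, B1->F, B5->E, B4->F, B6->F, B7->F, B9->F; covers B1=F, B2=E, B4=F, B5=E, B6=F, B7=F, B9=F
input #7 (a=-2, p=2, y=4): events B2->S, B1->F, B5->S, B4->F, B6->T; covers B1=F, B2=S, B4=F, B5=S, B6=T
input #8 (a=-1, p=4, y=3): events B2->E, B1->T, B3->F, B2->S, B1->F, B5->E, B4->T, B5->S, B4->F, B6->T; covers B1=T, B1=F, B2=S, B2=E, B3=F, B4=T, B4=F, B5=S, B5=E, B6=T
input #9 (a=-2, p=4, y=3): events B2->E, B1->F, B5->E, B4->T, B5->S, B4->F, B6->T; covers B1=F, B2=E, B4=T, B4=F, B5=S, B5=E, B6=T
input #10 (a=0, p=3, y=3): events B2->S, B1->F, B5->S, B4->F, B6->T; covers B1=F, B2=S, B4=F, B5=S, B6=T
union over the pool: B1=T, B1=F, B2=S, B2=E, B3=T, B3=F, B4=T, B4=F, B5=S, B5=E, B6=T, B6=F, B7=F, B9=T, B9=F
uncovered (3 of 18): B7=T, B8=T, B8=F
Answer: B7=T, B8=T, B8=F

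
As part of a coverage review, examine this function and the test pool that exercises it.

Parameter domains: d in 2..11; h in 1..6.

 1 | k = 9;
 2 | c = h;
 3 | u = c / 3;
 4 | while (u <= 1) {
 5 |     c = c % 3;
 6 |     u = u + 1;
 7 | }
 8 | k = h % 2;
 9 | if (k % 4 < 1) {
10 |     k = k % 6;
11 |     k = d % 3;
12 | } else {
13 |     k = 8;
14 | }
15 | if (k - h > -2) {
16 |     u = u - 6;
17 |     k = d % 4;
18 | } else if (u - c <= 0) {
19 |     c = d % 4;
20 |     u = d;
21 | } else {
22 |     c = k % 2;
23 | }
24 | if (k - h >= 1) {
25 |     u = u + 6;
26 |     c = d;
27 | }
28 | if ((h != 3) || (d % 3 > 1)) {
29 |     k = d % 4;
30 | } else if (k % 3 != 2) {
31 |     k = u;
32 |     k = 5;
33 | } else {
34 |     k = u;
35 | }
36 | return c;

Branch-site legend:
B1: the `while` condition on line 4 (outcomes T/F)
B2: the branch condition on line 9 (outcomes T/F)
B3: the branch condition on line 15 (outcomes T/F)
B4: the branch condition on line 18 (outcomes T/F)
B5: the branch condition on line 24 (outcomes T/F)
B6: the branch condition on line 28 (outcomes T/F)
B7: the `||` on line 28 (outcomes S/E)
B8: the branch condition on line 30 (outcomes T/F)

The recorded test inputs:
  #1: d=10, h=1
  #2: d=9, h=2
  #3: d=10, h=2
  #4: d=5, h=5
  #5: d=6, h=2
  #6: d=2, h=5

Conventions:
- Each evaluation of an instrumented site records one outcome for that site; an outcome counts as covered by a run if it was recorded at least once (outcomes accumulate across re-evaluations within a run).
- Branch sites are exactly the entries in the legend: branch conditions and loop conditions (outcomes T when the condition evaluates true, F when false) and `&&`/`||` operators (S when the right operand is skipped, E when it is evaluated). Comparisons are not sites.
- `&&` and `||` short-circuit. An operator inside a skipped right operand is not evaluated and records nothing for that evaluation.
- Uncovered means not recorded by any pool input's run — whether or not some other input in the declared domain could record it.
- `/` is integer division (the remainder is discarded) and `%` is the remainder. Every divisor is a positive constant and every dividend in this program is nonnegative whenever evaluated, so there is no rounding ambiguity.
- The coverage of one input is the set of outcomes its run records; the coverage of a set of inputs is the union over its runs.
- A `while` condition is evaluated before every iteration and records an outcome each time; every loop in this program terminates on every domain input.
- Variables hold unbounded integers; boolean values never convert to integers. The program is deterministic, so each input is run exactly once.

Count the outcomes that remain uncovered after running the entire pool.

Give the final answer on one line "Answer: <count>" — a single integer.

input #1, d=10, h=1: outcomes B1=T, B1=F, B2=F, B3=T, B5=T, B6=T, B7=S
input #2, d=9, h=2: outcomes B1=T, B1=F, B2=T, B3=F, B4=T, B5=F, B6=T, B7=S
input #3, d=10, h=2: outcomes B1=T, B1=F, B2=T, B3=T, B5=F, B6=T, B7=S
input #4, d=5, h=5: outcomes B1=T, B1=F, B2=F, B3=T, B5=F, B6=T, B7=S
input #5, d=6, h=2: outcomes B1=T, B1=F, B2=T, B3=F, B4=T, B5=F, B6=T, B7=S
input #6, d=2, h=5: outcomes B1=T, B1=F, B2=F, B3=T, B5=F, B6=T, B7=S
union over the pool: B1=T, B1=F, B2=T, B2=F, B3=T, B3=F, B4=T, B5=T, B5=F, B6=T, B7=S
uncovered (5 of 16): B4=F, B6=F, B7=E, B8=T, B8=F

Answer: 5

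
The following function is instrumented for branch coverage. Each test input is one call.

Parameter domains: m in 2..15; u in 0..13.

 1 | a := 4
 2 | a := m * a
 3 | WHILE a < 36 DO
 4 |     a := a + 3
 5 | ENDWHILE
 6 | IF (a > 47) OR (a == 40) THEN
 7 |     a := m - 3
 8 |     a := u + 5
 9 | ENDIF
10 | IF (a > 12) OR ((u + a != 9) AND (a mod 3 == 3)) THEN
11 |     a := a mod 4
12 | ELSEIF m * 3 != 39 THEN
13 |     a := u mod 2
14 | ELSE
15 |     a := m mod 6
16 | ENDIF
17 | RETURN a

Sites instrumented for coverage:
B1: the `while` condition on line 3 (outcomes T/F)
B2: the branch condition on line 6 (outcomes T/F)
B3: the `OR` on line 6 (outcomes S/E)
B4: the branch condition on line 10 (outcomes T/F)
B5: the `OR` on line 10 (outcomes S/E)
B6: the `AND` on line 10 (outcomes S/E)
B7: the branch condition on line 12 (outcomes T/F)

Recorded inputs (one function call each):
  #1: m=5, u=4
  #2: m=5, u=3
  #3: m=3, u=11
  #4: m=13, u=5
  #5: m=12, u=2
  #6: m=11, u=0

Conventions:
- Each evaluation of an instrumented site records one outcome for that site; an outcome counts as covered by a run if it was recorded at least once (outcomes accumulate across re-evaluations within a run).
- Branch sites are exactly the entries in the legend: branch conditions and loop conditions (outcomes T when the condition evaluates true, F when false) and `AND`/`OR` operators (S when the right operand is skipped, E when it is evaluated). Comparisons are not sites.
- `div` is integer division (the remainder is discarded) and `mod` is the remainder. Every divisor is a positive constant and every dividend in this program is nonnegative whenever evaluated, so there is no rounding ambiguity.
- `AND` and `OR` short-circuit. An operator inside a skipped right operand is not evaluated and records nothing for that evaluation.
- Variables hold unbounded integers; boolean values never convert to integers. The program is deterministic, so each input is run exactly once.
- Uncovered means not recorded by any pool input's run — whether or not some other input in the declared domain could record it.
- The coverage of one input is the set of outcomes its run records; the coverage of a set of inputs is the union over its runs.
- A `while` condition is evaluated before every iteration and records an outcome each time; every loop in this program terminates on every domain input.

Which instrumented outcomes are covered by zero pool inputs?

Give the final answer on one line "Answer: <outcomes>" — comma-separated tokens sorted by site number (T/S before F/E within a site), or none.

input #1 (m=5, u=4): events B1->T, B1->T, B1->T, B1->T, B1->T, B1->T, B1->F, B3->E, B2->F, B5->S, B4->T; covers B1=T, B1=F, B2=F, B3=E, B4=T, B5=S
input #2 (m=5, u=3): events B1->T, B1->T, B1->T, B1->T, B1->T, B1->T, B1->F, B3->E, B2->F, B5->S, B4->T; covers B1=T, B1=F, B2=F, B3=E, B4=T, B5=S
input #3 (m=3, u=11): events B1->T, B1->T, B1->T, B1->T, B1->T, B1->T, B1->T, B1->T, B1->F, B3->E, B2->F, B5->S, B4->T; covers B1=T, B1=F, B2=F, B3=E, B4=T, B5=S
input #4 (m=13, u=5): events B1->F, B3->S, B2->T, B5->E, B6->E, B4->F, B7->F; covers B1=F, B2=T, B3=S, B4=F, B5=E, B6=E, B7=F
input #5 (m=12, u=2): events B1->F, B3->S, B2->T, B5->E, B6->S, B4->F, B7->T; covers B1=F, B2=T, B3=S, B4=F, B5=E, B6=S, B7=T
input #6 (m=11, u=0): events B1->F, B3->E, B2->F, B5->S, B4->T; covers B1=F, B2=F, B3=E, B4=T, B5=S
union over the pool: B1=T, B1=F, B2=T, B2=F, B3=S, B3=E, B4=T, B4=F, B5=S, B5=E, B6=S, B6=E, B7=T, B7=F
uncovered (0 of 14): none

Answer: none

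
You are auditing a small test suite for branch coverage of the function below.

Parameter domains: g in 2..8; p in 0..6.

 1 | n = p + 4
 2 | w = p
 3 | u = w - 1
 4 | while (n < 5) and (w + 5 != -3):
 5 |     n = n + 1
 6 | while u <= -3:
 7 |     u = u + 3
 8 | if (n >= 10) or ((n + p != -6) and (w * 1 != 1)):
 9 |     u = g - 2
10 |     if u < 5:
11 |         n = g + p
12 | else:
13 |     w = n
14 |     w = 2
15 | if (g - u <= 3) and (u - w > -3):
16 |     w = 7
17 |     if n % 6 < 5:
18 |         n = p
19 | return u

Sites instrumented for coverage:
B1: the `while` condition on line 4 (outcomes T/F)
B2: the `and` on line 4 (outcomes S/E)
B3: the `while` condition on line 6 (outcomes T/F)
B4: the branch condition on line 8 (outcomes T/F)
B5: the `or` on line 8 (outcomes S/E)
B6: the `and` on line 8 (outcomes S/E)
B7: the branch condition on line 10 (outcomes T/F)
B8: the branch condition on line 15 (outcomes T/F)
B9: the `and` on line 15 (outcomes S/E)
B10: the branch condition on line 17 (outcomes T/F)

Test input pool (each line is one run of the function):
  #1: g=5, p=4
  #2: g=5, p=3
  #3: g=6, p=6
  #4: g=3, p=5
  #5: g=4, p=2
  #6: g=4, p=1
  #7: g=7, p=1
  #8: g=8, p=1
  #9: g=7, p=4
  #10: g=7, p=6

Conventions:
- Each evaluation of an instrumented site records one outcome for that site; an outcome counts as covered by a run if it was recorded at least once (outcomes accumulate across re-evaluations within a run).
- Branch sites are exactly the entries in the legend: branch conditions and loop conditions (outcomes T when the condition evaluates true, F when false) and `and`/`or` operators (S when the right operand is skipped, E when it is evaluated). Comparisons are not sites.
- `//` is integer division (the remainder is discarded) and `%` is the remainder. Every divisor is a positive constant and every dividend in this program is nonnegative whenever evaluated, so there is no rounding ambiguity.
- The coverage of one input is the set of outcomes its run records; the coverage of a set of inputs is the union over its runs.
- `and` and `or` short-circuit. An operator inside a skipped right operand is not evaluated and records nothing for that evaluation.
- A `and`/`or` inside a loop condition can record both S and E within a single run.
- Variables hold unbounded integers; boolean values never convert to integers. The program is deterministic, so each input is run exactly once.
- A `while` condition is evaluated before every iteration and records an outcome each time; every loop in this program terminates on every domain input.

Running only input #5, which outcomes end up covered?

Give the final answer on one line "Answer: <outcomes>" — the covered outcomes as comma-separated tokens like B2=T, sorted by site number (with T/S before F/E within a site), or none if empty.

Event log for input #5 (g=4, p=2):
  B2->S, B1->F, B3->F, B5->E, B6->E, B4->T, B7->T, B9->E, B8->T, B10->T
collecting distinct outcomes: B1=F, B2=S, B3=F, B4=T, B5=E, B6=E, B7=T, B8=T, B9=E, B10=T

Answer: B1=F, B2=S, B3=F, B4=T, B5=E, B6=E, B7=T, B8=T, B9=E, B10=T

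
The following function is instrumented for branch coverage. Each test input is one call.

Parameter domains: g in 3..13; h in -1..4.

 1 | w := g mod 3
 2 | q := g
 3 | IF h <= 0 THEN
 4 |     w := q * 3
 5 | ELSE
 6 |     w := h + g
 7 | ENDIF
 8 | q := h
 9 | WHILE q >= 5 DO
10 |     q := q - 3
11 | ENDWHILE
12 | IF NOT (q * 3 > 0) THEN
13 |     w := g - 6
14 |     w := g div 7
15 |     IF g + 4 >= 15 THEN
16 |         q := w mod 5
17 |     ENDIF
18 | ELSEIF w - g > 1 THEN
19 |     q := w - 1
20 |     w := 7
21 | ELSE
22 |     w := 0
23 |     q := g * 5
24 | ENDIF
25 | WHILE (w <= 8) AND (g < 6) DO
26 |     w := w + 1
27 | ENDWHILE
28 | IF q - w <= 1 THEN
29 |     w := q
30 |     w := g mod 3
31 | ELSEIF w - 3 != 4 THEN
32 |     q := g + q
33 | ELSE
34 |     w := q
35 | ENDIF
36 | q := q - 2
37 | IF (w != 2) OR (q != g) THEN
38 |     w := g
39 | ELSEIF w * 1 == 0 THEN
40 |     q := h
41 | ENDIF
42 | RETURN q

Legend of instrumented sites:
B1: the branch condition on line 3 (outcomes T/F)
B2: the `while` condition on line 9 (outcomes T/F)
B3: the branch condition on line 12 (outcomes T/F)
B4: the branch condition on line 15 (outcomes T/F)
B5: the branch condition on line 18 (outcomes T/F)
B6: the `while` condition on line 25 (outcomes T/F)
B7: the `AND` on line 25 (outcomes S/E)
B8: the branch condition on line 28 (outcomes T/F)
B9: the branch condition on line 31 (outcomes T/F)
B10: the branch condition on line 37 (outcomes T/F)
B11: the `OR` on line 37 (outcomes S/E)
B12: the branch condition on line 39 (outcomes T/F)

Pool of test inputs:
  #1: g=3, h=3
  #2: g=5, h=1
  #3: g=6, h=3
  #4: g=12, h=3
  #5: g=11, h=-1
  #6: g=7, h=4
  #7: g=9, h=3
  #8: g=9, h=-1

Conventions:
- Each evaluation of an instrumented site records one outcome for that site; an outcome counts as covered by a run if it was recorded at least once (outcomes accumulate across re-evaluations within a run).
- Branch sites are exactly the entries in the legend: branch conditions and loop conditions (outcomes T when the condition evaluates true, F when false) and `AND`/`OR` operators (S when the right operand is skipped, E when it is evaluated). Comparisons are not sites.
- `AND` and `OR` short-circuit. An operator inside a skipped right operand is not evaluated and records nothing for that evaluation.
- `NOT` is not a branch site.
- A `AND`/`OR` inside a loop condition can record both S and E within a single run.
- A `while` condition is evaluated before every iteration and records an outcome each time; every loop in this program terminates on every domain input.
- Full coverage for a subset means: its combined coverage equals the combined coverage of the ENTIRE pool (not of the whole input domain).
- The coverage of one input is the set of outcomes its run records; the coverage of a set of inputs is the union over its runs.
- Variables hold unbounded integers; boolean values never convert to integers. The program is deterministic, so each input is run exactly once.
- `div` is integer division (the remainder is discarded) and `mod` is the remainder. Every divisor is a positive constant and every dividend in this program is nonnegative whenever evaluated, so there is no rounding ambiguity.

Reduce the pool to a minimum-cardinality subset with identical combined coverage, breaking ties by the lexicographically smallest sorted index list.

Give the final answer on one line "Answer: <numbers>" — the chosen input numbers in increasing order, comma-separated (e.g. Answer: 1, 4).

run #1 (g=3, h=3) runs B1->F, B2->F, B3->F, B5->T, B7->E, B6->T, B7->E, B6->T, B7->S, B6->F, B8->T, B11->S, B10->T; records B1=F, B2=F, B3=F, B5=T, B6=T, B6=F, B7=S, B7=E, B8=T, B10=T, B11=S
run #2 (g=5, h=1) runs B1->F, B2->F, B3->F, B5->F, B7->E, B6->T, B7->E, B6->T, B7->E, B6->T, B7->E, B6->T, B7->E, B6->T, ...; records B1=F, B2=F, B3=F, B5=F, B6=T, B6=F, B7=S, B7=E, B8=F, B9=T, B10=T, B11=S
run #3 (g=6, h=3) runs B1->F, B2->F, B3->F, B5->T, B7->E, B6->F, B8->T, B11->S, B10->T; records B1=F, B2=F, B3=F, B5=T, B6=F, B7=E, B8=T, B10=T, B11=S
run #4 (g=12, h=3) runs B1->F, B2->F, B3->F, B5->T, B7->E, B6->F, B8->F, B9->F, B11->S, B10->T; records B1=F, B2=F, B3=F, B5=T, B6=F, B7=E, B8=F, B9=F, B10=T, B11=S
run #5 (g=11, h=-1) runs B1->T, B2->F, B3->T, B4->T, B7->E, B6->F, B8->T, B11->E, B10->T; records B1=T, B2=F, B3=T, B4=T, B6=F, B7=E, B8=T, B10=T, B11=E
run #6 (g=7, h=4) runs B1->F, B2->F, B3->F, B5->T, B7->E, B6->F, B8->F, B9->F, B11->S, B10->T; records B1=F, B2=F, B3=F, B5=T, B6=F, B7=E, B8=F, B9=F, B10=T, B11=S
run #7 (g=9, h=3) runs B1->F, B2->F, B3->F, B5->T, B7->E, B6->F, B8->F, B9->F, B11->S, B10->T; records B1=F, B2=F, B3=F, B5=T, B6=F, B7=E, B8=F, B9=F, B10=T, B11=S
run #8 (g=9, h=-1) runs B1->T, B2->F, B3->T, B4->F, B7->E, B6->F, B8->T, B11->S, B10->T; records B1=T, B2=F, B3=T, B4=F, B6=F, B7=E, B8=T, B10=T, B11=S
union over all inputs: B1=T, B1=F, B2=F, B3=T, B3=F, B4=T, B4=F, B5=T, B5=F, B6=T, B6=F, B7=S, B7=E, B8=T, B8=F, B9=T, B9=F, B10=T, B11=S, B11=E (20 outcomes)
every size-1 subset falls short of the 20 outcomes (best: 12/20)
every size-2 subset falls short of the 20 outcomes (best: 17/20)
every size-3 subset falls short of the 20 outcomes (best: 19/20)
inputs {2, 4, 5, 8} (size 4) cover everything; no size-4 subset with a lexicographically smaller index list covers all 20

Answer: 2, 4, 5, 8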